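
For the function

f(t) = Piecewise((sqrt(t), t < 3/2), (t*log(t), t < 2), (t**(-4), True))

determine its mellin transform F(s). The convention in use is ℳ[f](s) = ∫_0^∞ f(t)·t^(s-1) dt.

treat the 3 regions marked off by 3/2, 2 separately and sum
over [0, 3/2), the kernel integral of sqrt(t) enters the sum
[3/2, 2) adds the kernel integral of t*log(t)
over [2, ∞), the kernel integral of t**(-4) enters the sum

(-32*2**(2*s)*(s - 4)*(2*s + 1) + 3**s*s*(s - 4)*(2*s + 1)*(-24*log(3) + 24*log(2)) + 3**s*(s - 4)*(2*s + 1)*(-24*log(3) + 24*log(2)) + 24*3**s*(s - 4)*(2*s + 1) + 16*3**s*sqrt(6)*(s - 4)*(s**2 + 2*s + 1) + 32*4**s*s*(s - 4)*(2*s + 1)*log(2) + 32*4**s*(s - 4)*(2*s + 1)*log(2) - 4**s*(2*s + 1)*(s**2 + 2*s + 1))/(16*2**s*(s - 4)*(2*s + 1)*(s**2 + 2*s + 1))
  -1/2 < Re(s) < 4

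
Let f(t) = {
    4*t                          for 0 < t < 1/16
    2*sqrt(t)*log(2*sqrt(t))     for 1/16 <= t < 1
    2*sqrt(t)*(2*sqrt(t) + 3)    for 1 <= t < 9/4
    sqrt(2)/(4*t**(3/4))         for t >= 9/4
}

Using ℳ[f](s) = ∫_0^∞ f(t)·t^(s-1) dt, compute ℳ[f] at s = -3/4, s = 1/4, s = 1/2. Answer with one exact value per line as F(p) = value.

F(-3/4) = -24*log(2) + 4*sqrt(2)/81 + 32
F(1/4) = -1139/90 + sqrt(2)/3 + 3*log(2) + 48*sqrt(6)/5
F(1/2) = 2*sqrt(3)/3 + 17*log(2)/8 + 207/16

peel off the power substitution: 4*t**2 on [0, 1/4); 2*t*log(2*t) on [1/4, 1); 2*t*(2*t + 3) on [1, 3/2); …
the common scale on t comes off first: t**2 on [0, 1/2); t*log(t) on [1/2, 2); t*(t + 3) on [2, 3); …
reversing the shared t-power: t on [0, 1/2); log(t) on [1/2, 2); t + 3 on [2, 3); …
cuts at 1/16, 1, 9/4: linearity sums the 4 kernel integrals
over [0, 1/16), the kernel integral of 4*t enters the sum
between 1/16 and 1 the integrand is 2*sqrt(t)*log(2*sqrt(t))·t^(s-1)
piece [1, 9/4): integrate 2*sqrt(t)*(2*sqrt(t) + 3) against the kernel
∫ over [9/4, ∞) of sqrt(2)/(4*t**(3/4))·t^(s-1) joins the sum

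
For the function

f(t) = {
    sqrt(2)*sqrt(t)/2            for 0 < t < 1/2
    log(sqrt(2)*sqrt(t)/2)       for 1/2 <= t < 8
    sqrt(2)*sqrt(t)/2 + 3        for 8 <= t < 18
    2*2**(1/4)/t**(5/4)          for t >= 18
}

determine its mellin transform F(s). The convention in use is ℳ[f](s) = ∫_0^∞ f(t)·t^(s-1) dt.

back out the common scale on t: sqrt(t) on [0, 1/4); log(sqrt(t)) on [1/4, 4); sqrt(t) + 3 on [4, 9); …
undo the power substitution: t on [0, 1/2); log(t) on [1/2, 2); t + 3 on [2, 3); …
along the cuts 1/2, 8, 18, ℳ[f](s) splits into 4 integrals
piece [0, 1/2): integrate sqrt(2)*sqrt(t)/2 against the kernel
segment [1/2, 8) carries log(sqrt(2)*sqrt(t)/2); integrate it
[8, 18) adds the kernel integral of (sqrt(2)*sqrt(t)/2 + 3)
on [18, ∞): add ∫ 2*2**(1/4)/t**(5/4)·t^(s-1) dt

(-1080*2**(4*s)*s**2*(4*s - 5) + 108*2**(4*s)*s*(2*s + 1)*(4*s - 5)*log(2) - 324*2**(4*s)*s*(4*s - 5) - 54*2**(4*s)*(2*s + 1)*(4*s - 5) - 16*sqrt(3)*6**(2*s)*s**2*(2*s + 1) + 1296*6**(2*s)*s**2*(4*s - 5) + 324*6**(2*s)*s*(4*s - 5) + 108*s**2*(4*s - 5) + 108*s*(2*s + 1)*(4*s - 5)*log(2) + (4*s - 5)*(108*s + 54))/(108*2**s*s**2*(2*s + 1)*(4*s - 5))
  -1/2 < Re(s) < 5/4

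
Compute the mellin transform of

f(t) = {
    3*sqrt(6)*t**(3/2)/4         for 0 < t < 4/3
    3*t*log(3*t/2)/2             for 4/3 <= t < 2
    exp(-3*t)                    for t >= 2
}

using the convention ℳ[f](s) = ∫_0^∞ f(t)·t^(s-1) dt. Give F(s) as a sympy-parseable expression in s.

peel off the common scale on t: t**(3/2) on [0, 2); t*log(t) on [2, 3); exp(-2*t) on [3, ∞)
integrate the 3 segments split at 4/3, 2, then add the results
∫ over [0, 4/3) of 3*sqrt(6)*t**(3/2)/4·t^(s-1) joins the sum
[4/3, 2) adds the kernel integral of 3*t*log(3*t/2)/2
over [2, ∞), the kernel integral of exp(-3*t) enters the sum

(-12**s*s*(2*s + 3)*log(4) - 12**s*(2*s + 3)*log(4) + 12**s*(4*s + 6) + 12**s*sqrt(2)*(4*s**2 + 8*s + 4) + 3*18**s*s*(2*s + 3)*log(3) + 18**s*(-6*s - 9) + 3*18**s*(2*s + 3)*log(3) + 3**s*(2*s + 3)*(s**2 + 2*s + 1)*uppergamma(s, 6))/(9**s*(2*s + 3)*(s**2 + 2*s + 1))
  Re(s) > -3/2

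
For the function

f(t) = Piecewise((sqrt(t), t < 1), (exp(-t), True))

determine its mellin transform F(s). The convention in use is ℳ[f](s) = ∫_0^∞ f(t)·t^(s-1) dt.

((2*s + 1)*uppergamma(s, 1) + 2)/(2*s + 1)
  Re(s) > -1/2

linearity at 1 turns ℳ[f](s) into 2 summed integrals
for t in [0, 1): the term is ∫ sqrt(t)·t^(s-1)
on [1, ∞) integrate f = exp(-t) against the kernel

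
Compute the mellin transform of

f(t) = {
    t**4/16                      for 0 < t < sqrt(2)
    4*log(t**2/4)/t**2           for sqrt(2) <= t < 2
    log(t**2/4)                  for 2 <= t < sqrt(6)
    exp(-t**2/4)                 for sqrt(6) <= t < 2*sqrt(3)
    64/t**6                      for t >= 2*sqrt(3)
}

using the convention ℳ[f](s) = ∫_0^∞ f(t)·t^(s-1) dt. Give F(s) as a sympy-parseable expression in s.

2**(s/2)*(27*2**(s/2)*s**2*(s/2 - 3)*(s/2 + 2)*(s**2/4 - s + 1)*uppergamma(s/2, 3/2) - 27*2**(s/2)*s**2*(s/2 - 3)*(s/2 + 2)*(s**2/4 - s + 1)*uppergamma(s/2, 3) - 27*2**(s/2)*s**2*(s/2 - 3)*(s/2 + 2) + 108*2**(s/2)*(s/2 - 3)*(s/2 + 2)*(s**2/4 - s + 1) - 54*3**(s/2)*s*(s/2 - 3)*(s/2 + 2)*(s**2/4 - s + 1)*log(2) + 54*3**(s/2)*s*(s/2 - 3)*(s/2 + 2)*(s**2/4 - s + 1)*log(3) - 108*3**(s/2)*(s/2 - 3)*(s/2 + 2)*(s**2/4 - s + 1) - 6**(s/2)*s**2*(s/2 + 2)*(s**2/4 - s + 1) + 27*s**3*(s/2 - 3)*(s/2 + 2)*log(2) - 54*s**2*(s/2 - 3)*(s/2 + 2)*log(2) + 54*s**2*(s/2 - 3)*(s/2 + 2) + 27*s**2*(s/2 - 3)*(s**2/4 - s + 1)/4)/(54*s**2*(s/2 - 3)*(s/2 + 2)*(s**2/4 - s + 1))
  -4 < Re(s) < 6

the common scale on t comes off first: t**4 on [0, sqrt(2)/2); log(t**2)/t**2 on [sqrt(2)/2, 1); log(t**2) on [1, sqrt(6)/2); …
back out the power substitution: t**2 on [0, 1/2); log(t)/t on [1/2, 1); log(t) on [1, 3/2); …
the 5 pieces separated at sqrt(2), 2, sqrt(6), 2*sqrt(3) each add one integral
over [0, sqrt(2)), the kernel integral of t**4/16 enters the sum
piece [sqrt(2), 2): integrate 4*log(t**2/4)/t**2 against the kernel
over [2, sqrt(6)), the kernel integral of log(t**2/4) enters the sum
on [sqrt(6), 2*sqrt(3)) integrate f = exp(-t**2/4) against the kernel
∫ 64/t**6·t^(s-1) over [2*sqrt(3), ∞)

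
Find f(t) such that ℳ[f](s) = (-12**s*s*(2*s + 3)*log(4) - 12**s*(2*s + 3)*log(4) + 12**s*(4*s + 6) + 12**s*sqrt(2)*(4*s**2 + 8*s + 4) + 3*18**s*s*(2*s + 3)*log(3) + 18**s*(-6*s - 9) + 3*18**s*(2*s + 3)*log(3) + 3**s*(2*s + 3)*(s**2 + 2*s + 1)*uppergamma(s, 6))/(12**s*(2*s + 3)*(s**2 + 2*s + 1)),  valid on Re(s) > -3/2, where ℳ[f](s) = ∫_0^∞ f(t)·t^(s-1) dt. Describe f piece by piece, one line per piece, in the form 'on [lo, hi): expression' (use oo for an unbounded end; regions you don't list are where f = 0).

back out the common scale on t: t**(3/2) on [0, 2); t*log(t) on [2, 3); exp(-2*t) on [3, ∞)
linearity at 1, 3/2 turns ℳ[f](s) into 3 summed integrals
∫ over [0, 1) of 2*sqrt(2)*t**(3/2)·t^(s-1) joins the sum
between 1 and 3/2 the integrand is 2*t*log(2*t)·t^(s-1)
∫ exp(-4*t)·t^(s-1) over [3/2, ∞)

on [0, 1): 2*sqrt(2)*t**(3/2)
on [1, 3/2): 2*t*log(2*t)
on [3/2, oo): exp(-4*t)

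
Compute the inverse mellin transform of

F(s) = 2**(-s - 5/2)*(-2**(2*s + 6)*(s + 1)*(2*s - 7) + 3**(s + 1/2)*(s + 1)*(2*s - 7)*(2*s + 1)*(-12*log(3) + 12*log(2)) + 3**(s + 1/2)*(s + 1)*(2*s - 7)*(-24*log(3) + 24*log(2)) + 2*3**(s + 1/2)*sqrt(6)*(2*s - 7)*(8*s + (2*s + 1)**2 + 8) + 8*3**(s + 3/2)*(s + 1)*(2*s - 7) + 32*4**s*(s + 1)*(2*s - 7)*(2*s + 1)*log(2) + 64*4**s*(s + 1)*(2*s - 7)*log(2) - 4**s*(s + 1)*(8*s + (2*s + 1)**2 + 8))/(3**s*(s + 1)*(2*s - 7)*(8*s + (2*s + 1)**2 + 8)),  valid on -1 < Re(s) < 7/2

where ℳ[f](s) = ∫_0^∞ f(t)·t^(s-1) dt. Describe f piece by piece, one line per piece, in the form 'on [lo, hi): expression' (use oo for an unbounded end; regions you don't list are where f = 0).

peel off the common scale on t: t on [0, 3/2); t**(3/2)*log(t) on [3/2, 2); t**(-7/2) on [2, ∞)
undo the shared t-power: sqrt(t) on [0, 3/2); t*log(t) on [3/2, 2); t**(-4) on [2, ∞)
cuts at 1/2, 2/3: linearity sums the 3 kernel integrals
piece [0, 1/2): integrate 3*t against the kernel
for t in [1/2, 2/3): the term is ∫ 3*sqrt(3)*t**(3/2)*log(3*t)·t^(s-1)
∫ sqrt(3)/(81*t**(7/2))·t^(s-1) over [2/3, ∞)

on [0, 1/2): 3*t
on [1/2, 2/3): 3*sqrt(3)*t**(3/2)*log(3*t)
on [2/3, oo): sqrt(3)/(81*t**(7/2))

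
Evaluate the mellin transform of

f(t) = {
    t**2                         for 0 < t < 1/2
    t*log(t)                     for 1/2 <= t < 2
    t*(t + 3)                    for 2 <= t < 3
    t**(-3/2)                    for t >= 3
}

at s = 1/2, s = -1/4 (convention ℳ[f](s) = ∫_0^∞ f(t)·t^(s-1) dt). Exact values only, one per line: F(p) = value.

F(1/2) = sqrt(2)*(-1139 + 30*sqrt(2) + 270*log(2) + 864*sqrt(6))/180
F(-1/4) = 2**(1/4)*(-436*sqrt(2) + 2*2**(3/4)*3**(1/4) + 65 + log(2**(42 + 84*sqrt(2))) + 180*6**(3/4))/63

undo the shared t-power: t on [0, 1/2); log(t) on [1/2, 2); t + 3 on [2, 3); …
slice at 1/2, 2, 3, transform all 4 pieces, and sum them
segment [0, 1/2) carries t**2; integrate it
on [1/2, 2) integrate f = t*log(t) against the kernel
for t in [2, 3): the term is ∫ t*(t + 3)·t^(s-1)
∫ over [3, ∞) of t**(-3/2)·t^(s-1) joins the sum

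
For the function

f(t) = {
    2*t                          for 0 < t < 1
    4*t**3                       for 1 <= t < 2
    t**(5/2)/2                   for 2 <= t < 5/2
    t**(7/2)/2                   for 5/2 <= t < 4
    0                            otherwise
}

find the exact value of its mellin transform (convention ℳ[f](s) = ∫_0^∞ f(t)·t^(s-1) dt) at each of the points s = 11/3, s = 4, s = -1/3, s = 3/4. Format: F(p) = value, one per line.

F(11/3) = -4640625*2**(5/6)*5**(1/6)/407296 - 192*2**(1/6)/37 - 6/35 + 192*2**(2/3)/5 + 49152*2**(1/3)/43
F(4) = -109375*sqrt(10)/9984 - 64*sqrt(2)/13 + 237038/105
F(-1/3) = -2025*2**(5/6)*5**(1/6)/3952 - 12*2**(1/6)/13 + 3/2 + 6*2**(2/3) + 192*2**(1/3)/19
F(3/4) = -3875*2**(3/4)*5**(1/4)/3536 - 16*2**(1/4)/13 + 8/105 + 128*2**(3/4)/15 + 512*sqrt(2)/17

integrate the 4 segments split at 1, 2, 5/2, then add the results
piece [0, 1): integrate 2*t against the kernel
piece [1, 2): integrate 4*t**3 against the kernel
the [2, 5/2) slice contributes ∫ t**(5/2)/2·t^(s-1) dt
∫ t**(7/2)/2·t^(s-1) over [5/2, 4)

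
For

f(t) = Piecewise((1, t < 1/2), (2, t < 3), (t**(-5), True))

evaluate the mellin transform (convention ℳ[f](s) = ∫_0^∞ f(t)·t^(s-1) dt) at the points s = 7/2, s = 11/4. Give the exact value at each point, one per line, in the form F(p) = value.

the shared t-power comes off first: t on [0, 1/2); 2*t on [1/2, 3); t**(-4) on [3, ∞)
integrate the 3 segments split at 1/2, 3, then add the results
on [0, 1/2): add ∫ 1·t^(s-1) dt
over [1/2, 3), the kernel integral of 2 enters the sum
segment [3, ∞) carries t**(-5); integrate it

F(7/2) = sqrt(2)*(-27 + 11720*sqrt(6))/1512
F(11/4) = 2**(1/4)*(-243 + 17540*6**(3/4))/5346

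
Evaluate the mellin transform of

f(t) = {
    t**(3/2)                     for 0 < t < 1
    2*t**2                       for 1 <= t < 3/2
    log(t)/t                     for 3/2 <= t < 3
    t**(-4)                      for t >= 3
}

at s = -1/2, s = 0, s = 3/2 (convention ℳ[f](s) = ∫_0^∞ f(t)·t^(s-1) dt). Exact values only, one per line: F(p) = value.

cuts at 1, 3/2, 3: linearity sums the 4 kernel integrals
piece [0, 1): integrate t**(3/2) against the kernel
between 1 and 3/2 the integrand is 2*t**2·t^(s-1)
on [3/2, 3) integrate f = log(t)/t against the kernel
piece [3, ∞): integrate t**(-4) against the kernel

F(-1/2) = -1/3 - 4*sqrt(6)*log(2)/27 - 2*sqrt(3)*log(3)/27 - 106*sqrt(3)/2187 + 4*sqrt(6)*log(3)/27 + 89*sqrt(6)/81
F(0) = log(6**(1/3)/2) + 365/162
F(3/2) = -538*sqrt(3)/135 - 5/21 + log(2**(sqrt(6))*3**(-sqrt(6) + 2*sqrt(3))) + 83*sqrt(6)/28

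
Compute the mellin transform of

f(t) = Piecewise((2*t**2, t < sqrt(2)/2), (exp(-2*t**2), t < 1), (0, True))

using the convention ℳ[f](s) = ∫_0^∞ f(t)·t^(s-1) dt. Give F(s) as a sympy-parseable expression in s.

remove the power substitution first: 2*t on [0, 1/2); exp(-2*t) on [1/2, 1)
the common scale on t comes off first: t on [0, 1); exp(-t) on [1, 2)
the 2 pieces separated at sqrt(2)/2 each add one integral
piece [0, sqrt(2)/2): integrate 2*t**2 against the kernel
on [sqrt(2)/2, 1) integrate f = exp(-2*t**2) against the kernel

(sqrt(2)/2)**s*((s + 2)*uppergamma(s/2, 1) - (s + 2)*uppergamma(s/2, 2) + 2)/(2*(s + 2))
  Re(s) > -2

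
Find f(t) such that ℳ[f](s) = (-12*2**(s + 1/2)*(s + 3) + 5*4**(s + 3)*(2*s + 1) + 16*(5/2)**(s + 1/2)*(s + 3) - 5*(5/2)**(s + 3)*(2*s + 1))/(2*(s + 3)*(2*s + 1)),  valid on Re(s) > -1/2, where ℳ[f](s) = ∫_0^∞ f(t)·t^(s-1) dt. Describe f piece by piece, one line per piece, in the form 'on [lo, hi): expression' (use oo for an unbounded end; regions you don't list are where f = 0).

split f at 2, 5/2: ℳ[f](s) collects 3 kernel integrals
segment [0, 2) carries sqrt(t); integrate it
∫ over [2, 5/2) of 4*sqrt(t)·t^(s-1) joins the sum
the [5/2, 4) slice contributes ∫ 5*t**3/2·t^(s-1) dt

on [0, 2): sqrt(t)
on [2, 5/2): 4*sqrt(t)
on [5/2, 4): 5*t**3/2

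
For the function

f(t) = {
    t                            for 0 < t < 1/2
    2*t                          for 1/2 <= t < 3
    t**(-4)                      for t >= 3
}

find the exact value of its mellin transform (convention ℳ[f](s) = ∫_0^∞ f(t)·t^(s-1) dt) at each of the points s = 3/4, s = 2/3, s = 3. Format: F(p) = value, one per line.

slice at 1/2, 3, transform all 3 pieces, and sum them
segment 0 to 1/2 holds t; add its integral
segment 1/2 to 3 holds 2*t; add its integral
segment [3, ∞) carries t**(-4); integrate it

F(3/4) = 2**(1/4)*(-1053 + 12650*6**(3/4))/7371
F(2/3) = 2**(1/3)*(-81 + 973*6**(2/3))/540
F(3) = 7837/192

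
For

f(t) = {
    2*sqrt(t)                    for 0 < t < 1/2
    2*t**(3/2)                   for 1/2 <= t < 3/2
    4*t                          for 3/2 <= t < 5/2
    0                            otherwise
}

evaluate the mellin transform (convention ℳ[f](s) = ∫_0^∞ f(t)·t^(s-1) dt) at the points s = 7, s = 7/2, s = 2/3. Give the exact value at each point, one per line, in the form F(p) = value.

F(7) = 19*sqrt(2)/32640 + 6561*sqrt(6)/2176 + 6001/8
F(7/2) = -9*sqrt(6)/4 + 489/160 + 625*sqrt(10)/36
F(2/3) = -9*2**(1/3)*3**(2/3)/5 + 57*2**(5/6)/182 + 27*2**(5/6)*3**(1/6)/26 + 3*2**(1/3)*5**(2/3)

along the cuts 1/2, 3/2, ℳ[f](s) splits into 3 integrals
∫ over [0, 1/2) of 2*sqrt(t)·t^(s-1) joins the sum
[1/2, 3/2) adds the kernel integral of 2*t**(3/2)
∫ over [3/2, 5/2) of 4*t·t^(s-1) joins the sum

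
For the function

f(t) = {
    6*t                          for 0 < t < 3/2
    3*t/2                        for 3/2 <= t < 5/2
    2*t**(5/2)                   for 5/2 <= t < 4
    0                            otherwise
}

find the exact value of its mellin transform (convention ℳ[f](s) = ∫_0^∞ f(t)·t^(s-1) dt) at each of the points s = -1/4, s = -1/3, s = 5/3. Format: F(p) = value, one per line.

breakpoints 3/2, 5/2: one integral from each of the 3 segments
∫ 6*t·t^(s-1) over [0, 3/2)
segment [3/2, 5/2) carries 3*t/2; integrate it
segment [5/2, 4) carries 2*t**(5/2); integrate it

F(-1/4) = -25*2**(3/4)*5**(1/4)/9 + 2**(1/4)*5**(3/4) + 3*2**(1/4)*3**(3/4) + 128*sqrt(2)/9
F(-1/3) = -75*2**(5/6)*5**(1/6)/26 + 9*2**(1/3)*5**(2/3)/8 + 27*2**(1/3)*3**(2/3)/8 + 192*2**(1/3)/13
F(5/3) = -75*2**(5/6)*5**(1/6)/8 + 243*2**(1/3)*3**(2/3)/128 + 225*2**(1/3)*5**(2/3)/128 + 3072*2**(1/3)/25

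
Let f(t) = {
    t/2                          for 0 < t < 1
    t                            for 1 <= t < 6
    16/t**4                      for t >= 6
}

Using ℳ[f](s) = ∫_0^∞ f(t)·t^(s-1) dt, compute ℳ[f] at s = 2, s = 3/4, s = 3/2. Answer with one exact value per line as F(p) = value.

reversing the common scale on t: t on [0, 1/2); 2*t on [1/2, 3); t**(-4) on [3, ∞)
linearity at 1, 6 turns ℳ[f](s) into 3 summed integrals
on [0, 1) integrate f = t/2 against the kernel
between 1 and 6 the integrand is t·t^(s-1)
∫ over [6, ∞) of 16/t**4·t^(s-1) joins the sum

F(2) = 1297/18
F(3/4) = -2/7 + 25300*6**(3/4)/7371
F(3/2) = -1/5 + 1948*sqrt(6)/135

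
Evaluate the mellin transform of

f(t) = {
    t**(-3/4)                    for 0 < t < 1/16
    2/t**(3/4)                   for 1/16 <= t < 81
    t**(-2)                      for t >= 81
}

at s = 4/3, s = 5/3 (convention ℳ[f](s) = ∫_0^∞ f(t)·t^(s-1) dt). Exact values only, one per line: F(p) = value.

reversing the shared t-power: t**(1/4) on [0, 1/16); 2*t**(1/4) on [1/16, 81); 1/t on [81, ∞)
undo the power substitution: sqrt(t) on [0, 1/4); 2*sqrt(t) on [1/4, 9); t**(-2) on [9, ∞)
back out the power substitution: t on [0, 1/2); 2*t on [1/2, 3); t**(-4) on [3, ∞)
f breaks at 1/16, 81 into 3 integrals to sum
on [0, 1/16): add ∫ t**(-3/4)·t^(s-1) dt
[1/16, 81) adds the kernel integral of 2/t**(3/4)
piece [81, ∞): integrate t**(-2) against the kernel

F(4/3) = 2**(2/3)*(-54 + 3895*6**(1/3))/252
F(5/3) = 2**(1/3)*(-9 + 3910*6**(2/3))/132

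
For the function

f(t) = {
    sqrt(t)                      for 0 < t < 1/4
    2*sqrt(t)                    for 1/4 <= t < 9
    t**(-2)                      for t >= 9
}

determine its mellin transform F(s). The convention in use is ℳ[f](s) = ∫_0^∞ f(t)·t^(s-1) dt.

strip the power substitution: t on [0, 1/2); 2*t on [1/2, 3); t**(-4) on [3, ∞)
f breaks at 1/4, 9 into 3 integrals to sum
between 0 and 1/4 the integrand is sqrt(t)·t^(s-1)
∫ 2*sqrt(t)·t^(s-1) over [1/4, 9)
on [9, ∞) integrate f = t**(-2) against the kernel

(-36**s*(2*s + 1) + 972*6**(2*s)*(s - 2) - 81*s + 162)/(81*4**s*(s - 2)*(2*s + 1))
  -1/2 < Re(s) < 2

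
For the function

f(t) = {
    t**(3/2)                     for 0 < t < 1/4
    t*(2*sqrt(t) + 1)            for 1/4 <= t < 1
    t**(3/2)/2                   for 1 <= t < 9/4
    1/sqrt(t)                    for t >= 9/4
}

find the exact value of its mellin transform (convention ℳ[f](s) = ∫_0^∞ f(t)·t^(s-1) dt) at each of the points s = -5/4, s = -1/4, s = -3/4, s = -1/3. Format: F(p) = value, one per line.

F(-5/4) = 2 + 599*sqrt(6)/567 + 2*sqrt(2)
F(-1/4) = -13*sqrt(2)/30 + 403*sqrt(6)/540 + 38/15
F(-3/4) = -7*sqrt(2)/3 + 167*sqrt(6)/270 + 6
F(-1/3) = 2**(2/3)*(-405 + 629*3**(1/3) + 1170*2**(1/3))/840

undo the shared t-power: 1/sqrt(t) on [0, 1/4); (2*sqrt(t) + 1)/t on [1/4, 1); 1/(2*sqrt(t)) on [1, 9/4); …
peel off the shared t-power: sqrt(t) on [0, 1/4); 2*sqrt(t) + 1 on [1/4, 1); sqrt(t)/2 on [1, 9/4); …
reversing the power substitution: t on [0, 1/2); 2*t + 1 on [1/2, 1); t/2 on [1, 3/2); …
integrate the 4 segments split at 1/4, 1, 9/4, then add the results
over [0, 1/4), the kernel integral of t**(3/2) enters the sum
between 1/4 and 1 the integrand is t*(2*sqrt(t) + 1)·t^(s-1)
∫ over [1, 9/4) of t**(3/2)/2·t^(s-1) joins the sum
on [9/4, ∞): add ∫ 1/sqrt(t)·t^(s-1) dt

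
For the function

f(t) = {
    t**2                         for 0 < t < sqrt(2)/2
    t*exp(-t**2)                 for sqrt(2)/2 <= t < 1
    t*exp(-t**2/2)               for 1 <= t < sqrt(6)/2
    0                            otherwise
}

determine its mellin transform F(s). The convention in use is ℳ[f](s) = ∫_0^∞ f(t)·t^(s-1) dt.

strip the shared t-power: 1 on [0, sqrt(2)/2); exp(-t**2)/t on [sqrt(2)/2, 1); exp(-t**2/2)/t on [1, sqrt(6)/2)
undo the shared t-power: t on [0, sqrt(2)/2); exp(-t**2) on [sqrt(2)/2, 1); exp(-t**2/2) on [1, sqrt(6)/2)
invert the power substitution to get sqrt(t) on [0, 1/2); exp(-t) on [1/2, 1); exp(-t/2) on [1, 3/2)
the 3 pieces separated at sqrt(2)/2, 1 each add one integral
[0, sqrt(2)/2) adds the kernel integral of t**2
on [sqrt(2)/2, 1): add ∫ t*exp(-t**2)·t^(s-1) dt
piece [1, sqrt(6)/2): integrate t*exp(-t**2/2) against the kernel

2**(-s/2 - 3/2)*(2**(s/2 + 1/2)*(s + 2)*uppergamma(s/2 + 1/2, 1/2) - 2**(s/2 + 1/2)*(s + 2)*uppergamma(s/2 + 1/2, 1) + 2**(s + 1)*(s + 2)*uppergamma(s/2 + 1/2, 1/2) - 2**(s + 1)*(s + 2)*uppergamma(s/2 + 1/2, 3/4) + sqrt(2))/(s + 2)
  Re(s) > -2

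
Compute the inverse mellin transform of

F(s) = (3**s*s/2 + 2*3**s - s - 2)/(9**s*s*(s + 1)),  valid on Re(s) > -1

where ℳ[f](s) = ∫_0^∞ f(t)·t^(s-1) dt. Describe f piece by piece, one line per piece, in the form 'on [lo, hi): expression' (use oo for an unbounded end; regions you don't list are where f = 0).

remove the common scale on t first: 3*t on [0, 1/6); 2 - 3*t on [1/6, 1/2)
invert the common scale on t to get t on [0, 1/2); 2 - t on [1/2, 3/2)
treat the 2 regions marked off by 1/9 separately and sum
on [0, 1/9): add ∫ 9*t/2·t^(s-1) dt
between 1/9 and 1/3 the integrand is (2 - 9*t/2)·t^(s-1)

on [0, 1/9): 9*t/2
on [1/9, 1/3): 2 - 9*t/2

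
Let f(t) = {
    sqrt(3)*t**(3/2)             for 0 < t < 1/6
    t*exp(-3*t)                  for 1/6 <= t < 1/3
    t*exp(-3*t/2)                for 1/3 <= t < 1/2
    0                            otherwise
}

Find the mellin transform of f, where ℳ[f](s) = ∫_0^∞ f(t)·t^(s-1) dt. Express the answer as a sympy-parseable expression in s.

the shared t-power comes off first: sqrt(3)*sqrt(t) on [0, 1/6); exp(-3*t) on [1/6, 1/3); exp(-3*t/2) on [1/3, 1/2)
invert the common scale on t to get sqrt(t) on [0, 1/2); exp(-t) on [1/2, 1); exp(-t/2) on [1, 3/2)
along the cuts 1/6, 1/3, ℳ[f](s) splits into 3 integrals
on [0, 1/6): add ∫ sqrt(3)*t**(3/2)·t^(s-1) dt
on [1/6, 1/3) integrate f = t*exp(-3*t) against the kernel
[1/3, 1/2) adds the kernel integral of t*exp(-3*t/2)

(4*2**(2*s)*(2*s + 3)*uppergamma(s + 1, 1/2) - 4*2**(2*s)*(2*s + 3)*uppergamma(s + 1, 3/4) + 2*2**s*(2*s + 3)*uppergamma(s + 1, 1/2) - 2*2**s*(2*s + 3)*uppergamma(s + 1, 1) + sqrt(2))/(6*6**s*(2*s + 3))
  Re(s) > -3/2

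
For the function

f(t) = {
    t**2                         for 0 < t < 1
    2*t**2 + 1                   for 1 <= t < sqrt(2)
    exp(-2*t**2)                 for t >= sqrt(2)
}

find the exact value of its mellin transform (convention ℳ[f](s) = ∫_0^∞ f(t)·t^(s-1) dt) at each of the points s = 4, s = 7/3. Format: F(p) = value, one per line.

F(4) = 5*exp(-4)/8 + 13/4
F(7/3) = -60/91 + 2**(5/6)*uppergamma(7/6, 4)/8 + 246*2**(1/6)/91

the power substitution comes off first: t on [0, 1); 2*t + 1 on [1, 2); exp(-2*t) on [2, ∞)
split f at 1, sqrt(2): ℳ[f](s) collects 3 kernel integrals
∫ t**2·t^(s-1) over [0, 1)
for t in [1, sqrt(2)): the term is ∫ (2*t**2 + 1)·t^(s-1)
for t in [sqrt(2), ∞): the term is ∫ exp(-2*t**2)·t^(s-1)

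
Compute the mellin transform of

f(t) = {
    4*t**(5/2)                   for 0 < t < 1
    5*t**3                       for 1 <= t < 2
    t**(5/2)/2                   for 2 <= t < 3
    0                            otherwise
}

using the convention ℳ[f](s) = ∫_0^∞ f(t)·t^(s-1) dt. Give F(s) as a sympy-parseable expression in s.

(2**(s + 5/2)*(-s - 3) + 2**(s + 3)*(10*s + 25) + 3**(s + 5/2)*(s + 3) - 2*s - 1)/((s + 3)*(2*s + 5))
  Re(s) > -5/2

treat the 3 regions marked off by 1, 2 separately and sum
between 0 and 1 the integrand is 4*t**(5/2)·t^(s-1)
on [1, 2) integrate f = 5*t**3 against the kernel
segment 2 to 3 holds t**(5/2)/2; add its integral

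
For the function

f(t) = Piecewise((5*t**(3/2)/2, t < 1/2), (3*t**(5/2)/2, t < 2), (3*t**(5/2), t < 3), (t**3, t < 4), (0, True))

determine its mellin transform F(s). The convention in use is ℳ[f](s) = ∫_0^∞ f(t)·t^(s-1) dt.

(-3*2**(-s - 5/2)*(s + 3)*(2*s + 3) + 5*2**(-s - 3/2)*(s + 3)*(2*s + 5) - 3*2**(s + 5/2)*(s + 3)*(2*s + 3) + 6*3**(s + 5/2)*(s + 3)*(2*s + 3) - 3**(s + 3)*(2*s + 3)*(2*s + 5) + 4**(s + 3)*(2*s + 3)*(2*s + 5))/((s + 3)*(2*s + 3)*(2*s + 5))
  Re(s) > -3/2

f breaks at 1/2, 2, 3 into 4 integrals to sum
segment 0 to 1/2 holds 5*t**(3/2)/2; add its integral
piece [1/2, 2): integrate 3*t**(5/2)/2 against the kernel
segment 2 to 3 holds 3*t**(5/2); add its integral
on [3, 4): add ∫ t**3·t^(s-1) dt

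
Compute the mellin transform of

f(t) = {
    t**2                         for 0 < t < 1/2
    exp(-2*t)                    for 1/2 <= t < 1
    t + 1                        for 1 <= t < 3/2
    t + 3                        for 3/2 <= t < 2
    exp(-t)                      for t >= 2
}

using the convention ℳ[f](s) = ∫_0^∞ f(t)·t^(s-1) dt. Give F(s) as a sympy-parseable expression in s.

(20*2**(2*s)*s*(s + 2) + 12*2**(2*s)*(s + 2) + 4*2**s*s*(s + 1)*(s + 2)*uppergamma(s, 2) - 8*2**s*s*(s + 2) - 4*2**s*(s + 2) - 8*3**s*s*(s + 2) - 8*3**s*(s + 2) + 4*s*(s + 1)*(s + 2)*uppergamma(s, 1) - 4*s*(s + 1)*(s + 2)*uppergamma(s, 2) + s*(s + 1))/(4*2**s*s*(s + 1)*(s + 2))
  Re(s) > -2

split f at 1/2, 1, 3/2, 2: ℳ[f](s) collects 5 kernel integrals
on [0, 1/2): add ∫ t**2·t^(s-1) dt
over [1/2, 1), the kernel integral of exp(-2*t) enters the sum
for t in [1, 3/2): the term is ∫ (t + 1)·t^(s-1)
on [3/2, 2): add ∫ (t + 3)·t^(s-1) dt
on [2, ∞): add ∫ exp(-t)·t^(s-1) dt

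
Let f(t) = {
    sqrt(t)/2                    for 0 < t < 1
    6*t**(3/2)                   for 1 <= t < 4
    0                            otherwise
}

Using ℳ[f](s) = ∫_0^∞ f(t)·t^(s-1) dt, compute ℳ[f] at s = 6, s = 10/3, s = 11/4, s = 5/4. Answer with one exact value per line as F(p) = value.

decompose at 1; ℳ[f](s) sums the 2 pieces' integrals
∫ sqrt(t)/2·t^(s-1) over [0, 1)
[1, 4) adds the kernel integral of 6*t**(3/2)

F(6) = 1703889/65
F(10/3) = -741/667 + 18432*2**(2/3)/29
F(11/4) = -278/221 + 6144*sqrt(2)/17
F(5/4) = -146/77 + 768*sqrt(2)/11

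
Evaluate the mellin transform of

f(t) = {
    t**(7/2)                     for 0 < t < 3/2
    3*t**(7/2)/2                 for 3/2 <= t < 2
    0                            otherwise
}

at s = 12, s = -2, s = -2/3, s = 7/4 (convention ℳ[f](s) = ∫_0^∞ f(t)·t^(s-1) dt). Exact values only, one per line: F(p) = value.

the 2 pieces separated at 3/2 each add one integral
for t in [0, 3/2): the term is ∫ t**(7/2)·t^(s-1)
segment 3/2 to 2 holds 3*t**(7/2)/2; add its integral

F(12) = -14348907*sqrt(6)/2031616 + 98304*sqrt(2)/31
F(-2) = -sqrt(6)/4 + 2*sqrt(2)
F(-2/3) = 9*2**(1/6)*(-3*3**(5/6) + 32*2**(2/3))/136
F(7/4) = 2**(1/4)*(-81*sqrt(2)*3**(1/4) + 2048)/224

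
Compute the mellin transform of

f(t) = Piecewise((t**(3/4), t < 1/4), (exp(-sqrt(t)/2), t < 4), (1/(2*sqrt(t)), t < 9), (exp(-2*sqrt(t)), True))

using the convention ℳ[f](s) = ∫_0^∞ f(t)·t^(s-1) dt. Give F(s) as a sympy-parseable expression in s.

(2*1296**s*(4*s + 3) + 12*576**s*(2*s - 1)*(4*s + 3)*uppergamma(2*s, 1/4) - 12*576**s*(2*s - 1)*(4*s + 3)*uppergamma(2*s, 1) - 3*576**s*(4*s + 3) + 12*6**(2*s)*(2*s - 1)*(4*s + 3)*uppergamma(2*s, 6) + 6*sqrt(2)*6**(2*s)*(2*s - 1))/(6*144**s*(2*s - 1)*(4*s + 3))
  Re(s) > -3/4

reversing the power substitution: t**(3/2) on [0, 1/2); exp(-t/2) on [1/2, 2); 1/(2*t) on [2, 3); …
split f at 1/4, 4, 9: ℳ[f](s) collects 4 kernel integrals
∫ t**(3/4)·t^(s-1) over [0, 1/4)
segment 1/4 to 4 holds exp(-sqrt(t)/2); add its integral
the [4, 9) slice contributes ∫ 1/(2*sqrt(t))·t^(s-1) dt
for t in [9, ∞): the term is ∫ exp(-2*sqrt(t))·t^(s-1)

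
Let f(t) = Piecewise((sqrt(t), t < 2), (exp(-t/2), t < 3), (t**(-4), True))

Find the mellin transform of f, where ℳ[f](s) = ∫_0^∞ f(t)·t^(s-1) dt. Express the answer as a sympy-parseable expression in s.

cuts at 2, 3: linearity sums the 3 kernel integrals
piece [0, 2): integrate sqrt(t) against the kernel
piece [2, 3): integrate exp(-t/2) against the kernel
segment 3 to ∞ holds t**(-4); add its integral

(2**s*(s - 4)*(2*s + 1)*uppergamma(s, 1) - 2**s*(s - 4)*(2*s + 1)*uppergamma(s, 3/2) + 2*2**(s + 1/2)*(s - 4) - 3**s*(2*s + 1)/81)/((s - 4)*(2*s + 1))
  -1/2 < Re(s) < 4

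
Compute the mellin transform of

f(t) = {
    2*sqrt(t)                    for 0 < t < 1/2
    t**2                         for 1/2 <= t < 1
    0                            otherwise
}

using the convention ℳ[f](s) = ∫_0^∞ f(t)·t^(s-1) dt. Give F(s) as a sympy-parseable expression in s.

f breaks at 1/2 into 2 integrals to sum
segment [0, 1/2) carries 2*sqrt(t); integrate it
for t in [1/2, 1): the term is ∫ t**2·t^(s-1)

(2**(7/2 - s)*(s + 2) + 8*s + 4 + (-2*s - 1)/2**s)/(4*(s + 2)*(2*s + 1))
  Re(s) > -1/2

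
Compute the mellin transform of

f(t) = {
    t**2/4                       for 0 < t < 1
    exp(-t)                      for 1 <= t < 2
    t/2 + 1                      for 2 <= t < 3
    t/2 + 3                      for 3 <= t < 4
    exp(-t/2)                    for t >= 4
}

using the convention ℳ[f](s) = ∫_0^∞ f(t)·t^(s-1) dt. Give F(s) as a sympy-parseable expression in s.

(20*2**(2*s)*s*(s + 2) + 12*2**(2*s)*(s + 2) + 4*2**s*s*(s + 1)*(s + 2)*uppergamma(s, 2) - 8*2**s*s*(s + 2) - 4*2**s*(s + 2) - 8*3**s*s*(s + 2) - 8*3**s*(s + 2) + 4*s*(s + 1)*(s + 2)*uppergamma(s, 1) - 4*s*(s + 1)*(s + 2)*uppergamma(s, 2) + s*(s + 1))/(4*s*(s + 1)*(s + 2))
  Re(s) > -2

reversing the common scale on t: t**2 on [0, 1/2); exp(-2*t) on [1/2, 1); t + 1 on [1, 3/2); …
split f at 1, 2, 3, 4: ℳ[f](s) collects 5 kernel integrals
∫ t**2/4·t^(s-1) over [0, 1)
piece [1, 2): integrate exp(-t) against the kernel
on [2, 3): add ∫ (t/2 + 1)·t^(s-1) dt
on [3, 4) integrate f = (t/2 + 3) against the kernel
the [4, ∞) slice contributes ∫ exp(-t/2)·t^(s-1) dt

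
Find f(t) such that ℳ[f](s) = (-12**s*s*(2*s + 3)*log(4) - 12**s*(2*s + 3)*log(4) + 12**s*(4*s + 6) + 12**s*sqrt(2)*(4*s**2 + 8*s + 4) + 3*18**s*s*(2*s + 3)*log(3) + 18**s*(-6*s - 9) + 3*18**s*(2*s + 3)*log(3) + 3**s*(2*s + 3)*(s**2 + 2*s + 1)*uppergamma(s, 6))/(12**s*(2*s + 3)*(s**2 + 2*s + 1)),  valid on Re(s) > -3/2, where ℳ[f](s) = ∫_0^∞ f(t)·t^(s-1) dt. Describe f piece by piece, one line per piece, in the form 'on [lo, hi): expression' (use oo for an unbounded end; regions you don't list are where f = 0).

back out the common scale on t: t**(3/2) on [0, 2); t*log(t) on [2, 3); exp(-2*t) on [3, ∞)
treat the 3 regions marked off by 1, 3/2 separately and sum
[0, 1) adds the kernel integral of 2*sqrt(2)*t**(3/2)
segment 1 to 3/2 holds 2*t*log(2*t); add its integral
on [3/2, ∞): add ∫ exp(-4*t)·t^(s-1) dt

on [0, 1): 2*sqrt(2)*t**(3/2)
on [1, 3/2): 2*t*log(2*t)
on [3/2, oo): exp(-4*t)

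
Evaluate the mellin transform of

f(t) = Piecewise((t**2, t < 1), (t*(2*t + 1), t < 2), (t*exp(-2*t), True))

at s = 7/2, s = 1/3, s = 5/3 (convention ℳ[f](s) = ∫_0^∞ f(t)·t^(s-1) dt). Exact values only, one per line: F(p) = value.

back out the shared t-power: t**3 on [0, 1); t**2*(2*t + 1) on [1, 2); t**2*exp(-2*t) on [2, ∞)
strip the shared t-power: t on [0, 1); 2*t + 1 on [1, 2); exp(-2*t) on [2, ∞)
summing 3 kernel integrals split by 1, 2 yields ℳ[f](s)
on [0, 1) integrate f = t**2 against the kernel
on [1, 2) integrate f = t*(2*t + 1) against the kernel
∫ over [2, ∞) of t*exp(-2*t)·t^(s-1) joins the sum

F(7/2) = (sqrt(2)*(10395*sqrt(pi)*exp(4)*erfc(2) + 532620)/50688 + (-20480 + 770048*sqrt(2))*exp(4)/50688)*exp(-4)
F(1/3) = -33/28 + 2**(2/3)*uppergamma(4/3, 4)/4 + 69*2**(1/3)/14
F(5/3) = -57/88 + 2**(1/3)*uppergamma(8/3, 4)/8 + 129*2**(2/3)/22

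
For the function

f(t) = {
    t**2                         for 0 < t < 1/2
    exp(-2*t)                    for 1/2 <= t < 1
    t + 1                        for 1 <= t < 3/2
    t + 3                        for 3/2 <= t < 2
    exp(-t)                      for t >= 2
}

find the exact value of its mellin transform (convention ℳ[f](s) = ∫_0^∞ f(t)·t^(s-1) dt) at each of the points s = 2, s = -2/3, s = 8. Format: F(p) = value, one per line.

F(2) = (96*E + 432 + 1075*exp(2))*exp(-2)/192
F(-2/3) = 2**(2/3)*(-3*2**(1/3)/4 - uppergamma(-2/3, 2) + 2**(1/3)*uppergamma(-2/3, 2)/2 + uppergamma(-2/3, 1) + 3/16 + 3*2**(2/3)/8 + 3**(1/3))
F(8) = (4932000*E + 13477999*exp(2) + 3414960000)*exp(-2)/92160

f breaks at 1/2, 1, 3/2, 2 into 5 integrals to sum
over [0, 1/2), the kernel integral of t**2 enters the sum
between 1/2 and 1 the integrand is exp(-2*t)·t^(s-1)
segment 1 to 3/2 holds (t + 1); add its integral
segment 3/2 to 2 holds (t + 3); add its integral
on [2, ∞) integrate f = exp(-t) against the kernel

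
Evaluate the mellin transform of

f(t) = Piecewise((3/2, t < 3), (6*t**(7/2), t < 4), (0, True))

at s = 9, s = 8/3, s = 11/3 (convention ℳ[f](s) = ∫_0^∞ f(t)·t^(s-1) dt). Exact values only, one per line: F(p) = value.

summing 2 kernel integrals split by 3 yields ℳ[f](s)
over [0, 3), the kernel integral of 3/2 enters the sum
∫ over [3, 4) of 6*t**(7/2)·t^(s-1) joins the sum

F(9) = 805470393/50 - 6377292*sqrt(3)/25
F(8/3) = -26244*3**(1/6)/37 + 81*3**(2/3)/16 + 147456*2**(1/3)/37
F(11/3) = -78732*3**(1/6)/43 + 243*3**(2/3)/22 + 589824*2**(1/3)/43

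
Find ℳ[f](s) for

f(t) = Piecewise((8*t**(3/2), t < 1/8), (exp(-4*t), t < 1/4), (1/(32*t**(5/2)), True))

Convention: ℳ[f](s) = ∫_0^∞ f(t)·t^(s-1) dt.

strip the common scale on t: 2*sqrt(2)*t**(3/2) on [0, 1/4); exp(-2*t) on [1/4, 1/2); sqrt(2)/(8*t**(5/2)) on [1/2, ∞)
strip the common scale on t: t**(3/2) on [0, 1/2); exp(-t) on [1/2, 1); t**(-5/2) on [1, ∞)
decompose at 1/8, 1/4; ℳ[f](s) sums the 3 pieces' integrals
piece [0, 1/8): integrate 8*t**(3/2) against the kernel
on [1/8, 1/4): add ∫ exp(-4*t)·t^(s-1) dt
∫ 1/(32*t**(5/2))·t^(s-1) over [1/4, ∞)

(2*2**s*(2*s - 5)*(2*s + 3)*uppergamma(s, 1/2) - 2*2**s*(2*s - 5)*(2*s + 3)*uppergamma(s, 1) - 4*2**s*(2*s + 3) + sqrt(2)*(2*s - 5))/(2*2**(3*s)*(2*s - 5)*(2*s + 3))
  -3/2 < Re(s) < 5/2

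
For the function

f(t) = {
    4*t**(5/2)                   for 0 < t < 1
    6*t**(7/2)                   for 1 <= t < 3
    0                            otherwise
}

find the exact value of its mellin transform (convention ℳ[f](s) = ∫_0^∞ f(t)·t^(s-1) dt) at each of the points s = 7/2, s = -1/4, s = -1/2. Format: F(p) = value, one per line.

treat the 2 regions marked off by 1 separately and sum
segment [0, 1) carries 4*t**(5/2); integrate it
∫ over [1, 3) of 6*t**(7/2)·t^(s-1) joins the sum

F(7/2) = 39362/21
F(-1/4) = -8/117 + 648*3**(1/4)/13
F(-1/2) = 54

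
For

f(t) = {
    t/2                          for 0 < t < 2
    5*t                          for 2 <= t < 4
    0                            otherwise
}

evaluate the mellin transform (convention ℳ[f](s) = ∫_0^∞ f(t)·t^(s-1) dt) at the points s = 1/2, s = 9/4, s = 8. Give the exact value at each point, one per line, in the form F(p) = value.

F(1/2) = 80/3 - 6*sqrt(2)
F(9/4) = -144*2**(1/4)/13 + 1280*sqrt(2)/13
F(8) = 1308416/9

summing 2 kernel integrals split by 2 yields ℳ[f](s)
for t in [0, 2): the term is ∫ t/2·t^(s-1)
on [2, 4) integrate f = 5*t against the kernel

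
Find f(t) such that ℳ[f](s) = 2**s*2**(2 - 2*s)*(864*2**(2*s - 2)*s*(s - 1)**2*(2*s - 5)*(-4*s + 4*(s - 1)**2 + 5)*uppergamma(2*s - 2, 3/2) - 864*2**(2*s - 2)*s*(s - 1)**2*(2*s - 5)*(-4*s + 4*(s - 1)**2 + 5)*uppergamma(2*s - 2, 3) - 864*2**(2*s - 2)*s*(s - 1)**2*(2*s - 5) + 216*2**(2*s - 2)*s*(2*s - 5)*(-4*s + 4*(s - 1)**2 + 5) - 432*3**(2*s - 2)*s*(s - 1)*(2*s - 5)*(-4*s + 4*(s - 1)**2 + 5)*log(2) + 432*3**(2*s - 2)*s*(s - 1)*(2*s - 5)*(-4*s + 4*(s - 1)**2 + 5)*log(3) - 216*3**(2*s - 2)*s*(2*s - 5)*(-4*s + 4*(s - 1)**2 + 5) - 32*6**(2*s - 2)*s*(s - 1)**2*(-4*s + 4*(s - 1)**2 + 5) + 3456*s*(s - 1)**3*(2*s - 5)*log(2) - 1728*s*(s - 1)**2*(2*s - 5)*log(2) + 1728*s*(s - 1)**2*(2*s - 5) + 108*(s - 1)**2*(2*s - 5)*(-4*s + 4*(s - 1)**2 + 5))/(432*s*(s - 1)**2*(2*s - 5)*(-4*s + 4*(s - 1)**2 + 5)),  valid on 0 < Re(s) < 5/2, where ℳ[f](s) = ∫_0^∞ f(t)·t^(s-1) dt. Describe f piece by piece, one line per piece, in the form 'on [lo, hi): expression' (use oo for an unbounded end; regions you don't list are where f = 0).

invert the common scale on t to get 1 on [0, 1/4); log(sqrt(t))/t**(3/2) on [1/4, 1); log(sqrt(t))/t on [1, 9/4); …
back out the shared t-power: t on [0, 1/4); log(sqrt(t))/sqrt(t) on [1/4, 1); log(sqrt(t)) on [1, 9/4); …
remove the power substitution first: t**2 on [0, 1/2); log(t)/t on [1/2, 1); log(t) on [1, 3/2); …
along the cuts 1/2, 2, 9/2, 18, ℳ[f](s) splits into 5 integrals
the [0, 1/2) slice contributes ∫ 1·t^(s-1) dt
between 1/2 and 2 the integrand is 2*sqrt(2)*log(sqrt(2)*sqrt(t)/2)/t**(3/2)·t^(s-1)
∫ over [2, 9/2) of 2*log(sqrt(2)*sqrt(t)/2)/t·t^(s-1) joins the sum
segment 9/2 to 18 holds 2*exp(-sqrt(2)*sqrt(t)/2)/t; add its integral
∫ 4*sqrt(2)/t**(5/2)·t^(s-1) over [18, ∞)

on [0, 1/2): 1
on [1/2, 2): 2*sqrt(2)*log(sqrt(2)*sqrt(t)/2)/t**(3/2)
on [2, 9/2): 2*log(sqrt(2)*sqrt(t)/2)/t
on [9/2, 18): 2*exp(-sqrt(2)*sqrt(t)/2)/t
on [18, oo): 4*sqrt(2)/t**(5/2)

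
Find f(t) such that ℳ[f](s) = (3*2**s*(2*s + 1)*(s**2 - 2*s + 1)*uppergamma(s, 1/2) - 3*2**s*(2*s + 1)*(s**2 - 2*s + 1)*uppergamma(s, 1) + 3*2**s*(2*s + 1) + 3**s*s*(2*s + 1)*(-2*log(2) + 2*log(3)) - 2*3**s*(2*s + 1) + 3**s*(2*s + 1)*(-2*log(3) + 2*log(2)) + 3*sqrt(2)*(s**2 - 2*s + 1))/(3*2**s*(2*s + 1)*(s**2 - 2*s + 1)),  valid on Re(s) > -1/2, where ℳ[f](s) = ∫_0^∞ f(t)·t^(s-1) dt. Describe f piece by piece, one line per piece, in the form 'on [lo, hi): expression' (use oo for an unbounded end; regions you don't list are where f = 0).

on [0, 1/2): sqrt(t)
on [1/2, 1): exp(-t)
on [1, 3/2): log(t)/t

breakpoints 1/2, 1: one integral from each of the 3 segments
between 0 and 1/2 the integrand is sqrt(t)·t^(s-1)
∫ exp(-t)·t^(s-1) over [1/2, 1)
segment 1 to 3/2 holds log(t)/t; add its integral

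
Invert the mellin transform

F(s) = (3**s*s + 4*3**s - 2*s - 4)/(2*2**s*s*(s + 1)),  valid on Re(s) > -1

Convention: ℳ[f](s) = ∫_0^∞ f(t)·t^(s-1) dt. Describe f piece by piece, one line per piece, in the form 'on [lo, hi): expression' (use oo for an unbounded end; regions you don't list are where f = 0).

on [0, 1/2): t
on [1/2, 3/2): 2 - t

cuts at 1/2: linearity sums the 2 kernel integrals
segment 0 to 1/2 holds t; add its integral
segment 1/2 to 3/2 holds (2 - t); add its integral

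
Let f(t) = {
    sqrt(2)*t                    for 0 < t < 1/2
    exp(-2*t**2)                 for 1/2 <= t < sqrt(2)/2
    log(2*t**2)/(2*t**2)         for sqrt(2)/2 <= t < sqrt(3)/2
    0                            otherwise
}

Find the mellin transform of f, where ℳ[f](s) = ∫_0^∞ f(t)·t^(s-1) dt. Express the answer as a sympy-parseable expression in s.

invert the power substitution to get sqrt(2)*sqrt(t) on [0, 1/4); exp(-2*t) on [1/4, 1/2); log(2*t)/(2*t) on [1/2, 3/4)
invert the common scale on t to get sqrt(t) on [0, 1/2); exp(-t) on [1/2, 1); log(t)/t on [1, 3/2)
the 3 pieces separated at 1/2, sqrt(2)/2 each add one integral
the [0, 1/2) slice contributes ∫ sqrt(2)*t·t^(s-1) dt
segment 1/2 to sqrt(2)/2 holds exp(-2*t**2); add its integral
segment [sqrt(2)/2, sqrt(3)/2) carries log(2*t**2)/(2*t**2); integrate it

(3*2**(s/2)*(s + 1)*(s**2 - 4*s + 4)*uppergamma(s/2, 1/2) - 3*2**(s/2)*(s + 1)*(s**2 - 4*s + 4)*uppergamma(s/2, 1) + 12*2**(s/2)*(s + 1) + 3**(s/2)*s*(s + 1)*(-4*log(2) + 4*log(3)) - 8*3**(s/2)*(s + 1) + 3**(s/2)*(s + 1)*(-8*log(3) + 8*log(2)) + 3*sqrt(2)*(s**2 - 4*s + 4))/(6*2**s*(s + 1)*(s**2 - 4*s + 4))
  Re(s) > -1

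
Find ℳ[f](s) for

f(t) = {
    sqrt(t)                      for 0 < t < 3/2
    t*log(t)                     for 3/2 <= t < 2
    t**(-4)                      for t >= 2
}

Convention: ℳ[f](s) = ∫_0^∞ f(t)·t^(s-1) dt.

f breaks at 3/2, 2 into 3 integrals to sum
the [0, 3/2) slice contributes ∫ sqrt(t)·t^(s-1) dt
∫ t*log(t)·t^(s-1) over [3/2, 2)
segment 2 to ∞ holds t**(-4); add its integral

(-32*2**(2*s)*(s - 4)*(2*s + 1) + 3**s*s*(s - 4)*(2*s + 1)*(-24*log(3) + 24*log(2)) + 3**s*(s - 4)*(2*s + 1)*(-24*log(3) + 24*log(2)) + 24*3**s*(s - 4)*(2*s + 1) + 16*3**s*sqrt(6)*(s - 4)*(s**2 + 2*s + 1) + 32*4**s*s*(s - 4)*(2*s + 1)*log(2) + 32*4**s*(s - 4)*(2*s + 1)*log(2) - 4**s*(2*s + 1)*(s**2 + 2*s + 1))/(16*2**s*(s - 4)*(2*s + 1)*(s**2 + 2*s + 1))
  -1/2 < Re(s) < 4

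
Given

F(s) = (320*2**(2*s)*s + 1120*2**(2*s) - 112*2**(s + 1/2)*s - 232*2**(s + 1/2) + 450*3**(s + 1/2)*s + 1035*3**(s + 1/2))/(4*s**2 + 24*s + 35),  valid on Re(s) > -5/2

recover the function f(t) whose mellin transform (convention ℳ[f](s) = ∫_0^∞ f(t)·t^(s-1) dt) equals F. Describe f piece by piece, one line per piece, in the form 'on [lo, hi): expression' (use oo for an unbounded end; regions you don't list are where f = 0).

on [0, 2): 3*t**(5/2)
on [2, 3): 5*t**(7/2)
on [3, 4): 5*t**(5/2)/2

linearity at 2, 3 turns ℳ[f](s) into 3 summed integrals
over [0, 2), the kernel integral of 3*t**(5/2) enters the sum
piece [2, 3): integrate 5*t**(7/2) against the kernel
on [3, 4): add ∫ 5*t**(5/2)/2·t^(s-1) dt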